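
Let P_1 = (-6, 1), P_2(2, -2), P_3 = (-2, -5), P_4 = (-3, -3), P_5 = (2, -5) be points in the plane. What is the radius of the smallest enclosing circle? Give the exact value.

A smallest enclosing disk is always determined by at most three of the input points on its boundary.
The farthest pair is P_1–P_5 with squared distance 100. The circle on this segment as diameter has centre (-2, -2) and r² = 100/4 = 25.
Check P_2: distance² to centre = 16 ≤ 25, so it lies inside.
All remaining points lie in this disk, and no smaller disk contains both endpoints, so this is the minimum enclosing circle.
r = √25 = 5.

5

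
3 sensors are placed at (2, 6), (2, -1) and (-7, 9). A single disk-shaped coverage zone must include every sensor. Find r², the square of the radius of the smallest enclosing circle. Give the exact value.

Call the three points A, B, C in the order given.
Side lengths²: AB² = 49, AC² = 90, BC² = 181.
Since BC² = 181 ≥ 90 + 49 = 139, the angle opposite BC is not acute, so the smallest enclosing circle has BC as diameter.
Centre = midpoint of BC = (-2.5, 4), r² = 181/4 = 45.25.

45.25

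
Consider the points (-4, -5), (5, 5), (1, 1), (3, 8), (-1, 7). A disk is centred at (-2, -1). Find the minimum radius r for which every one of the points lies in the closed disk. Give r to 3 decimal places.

The required radius is the distance from (-2, -1) to the farthest point.
Squared distances: 20, 85, 13, 106, 65.
Maximum is 106, attained at (3, 8).
r = √106 ≈ 10.296.

10.296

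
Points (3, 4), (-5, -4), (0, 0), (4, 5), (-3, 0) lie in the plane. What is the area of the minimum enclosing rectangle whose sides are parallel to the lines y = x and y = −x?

In coordinates u = x + y, v = x − y the rectangle is axis-aligned; the map (x,y)→(u,v) scales areas by 2.
u-values: 7, -9, 0, 9, -3; range = 9 − (-9) = 18.
v-values: -1, -1, 0, -1, -3; range = 0 − (-3) = 3.
Area = (18 × 3) / 2 = 27.

27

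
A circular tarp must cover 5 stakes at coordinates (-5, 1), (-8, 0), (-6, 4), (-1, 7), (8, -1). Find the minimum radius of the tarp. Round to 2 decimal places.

The minimum enclosing circle of a finite set is fixed by two of the points (as a diameter) or three (as a circumcircle).
The farthest pair is (-8, 0)–(8, -1) with squared distance 257. The circle on this segment as diameter has centre (0, -0.5) and r² = 257/4 = 64.25.
Check (-5, 1): distance² to centre = 27.25 ≤ 64.25, so it lies inside.
All remaining points lie in this disk, and no smaller disk contains both endpoints, so this is the minimum enclosing circle.
r = √(64.25) ≈ 8.02.

8.02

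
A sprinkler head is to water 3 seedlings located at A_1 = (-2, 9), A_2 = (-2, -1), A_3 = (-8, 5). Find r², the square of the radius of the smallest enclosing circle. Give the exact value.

Side lengths²: A_1A_2² = 100, A_1A_3² = 52, A_2A_3² = 72.
Since A_1A_2² = 100 < 72 + 52 = 124, the triangle is acute, so the smallest enclosing circle is the circumcircle.
Circumcentre = (-3, 4), r² = 26.

26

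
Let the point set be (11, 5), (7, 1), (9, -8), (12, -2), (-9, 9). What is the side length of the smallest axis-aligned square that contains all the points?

21

The bounding box has width 21 and height 17.
An axis-aligned square enclosing the set must have side ≥ max(width, height).
So the minimum side is max(21, 17) = 21.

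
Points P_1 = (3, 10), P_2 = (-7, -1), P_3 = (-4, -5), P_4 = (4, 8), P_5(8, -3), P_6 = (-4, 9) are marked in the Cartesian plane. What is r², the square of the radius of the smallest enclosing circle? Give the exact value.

By Welzl's lemma the MEC is supported by two points (diametrically opposite) or three points (on a circumcircle).
The minimum enclosing circle is determined by three boundary points: P_3, P_5, P_6.
Their circumcentre is (1, 2) with r² = 74.
The farthest remaining point P_2 is at distance² 73 ≤ 74.

74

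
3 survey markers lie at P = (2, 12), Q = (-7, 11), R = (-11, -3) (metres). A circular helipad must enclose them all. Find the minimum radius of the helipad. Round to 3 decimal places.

9.925

Side lengths²: PQ² = 82, PR² = 394, QR² = 212.
Since PR² = 394 ≥ 212 + 82 = 294, the angle opposite PR is not acute, so the smallest enclosing circle has PR as diameter.
Centre = midpoint of PR = (-4.5, 4.5), r² = 394/4 = 98.5.
r = √(98.5) ≈ 9.925.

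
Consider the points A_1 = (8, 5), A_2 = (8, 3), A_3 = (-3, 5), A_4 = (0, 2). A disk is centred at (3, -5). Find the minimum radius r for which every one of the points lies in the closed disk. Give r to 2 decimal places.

The required radius is the distance from (3, -5) to the farthest point.
Squared distances: 125, 89, 136, 58.
Maximum is 136, attained at A_3.
r = √136 ≈ 11.66.

11.66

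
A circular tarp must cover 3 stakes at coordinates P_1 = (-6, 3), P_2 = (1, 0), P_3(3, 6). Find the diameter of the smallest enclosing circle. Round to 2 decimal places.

Side lengths²: P_1P_2² = 58, P_1P_3² = 90, P_2P_3² = 40.
Since P_1P_3² = 90 < 58 + 40 = 98, the triangle is acute, so the smallest enclosing circle is the circumcircle.
Circumcentre = (-1.375, 4.125), r² = 22.65625.
Diameter = 2r = 2√(22.65625) ≈ 9.52.

9.52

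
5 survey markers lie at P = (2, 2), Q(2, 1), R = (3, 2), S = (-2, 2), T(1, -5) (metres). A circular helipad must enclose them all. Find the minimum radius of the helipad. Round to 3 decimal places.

3.960

A smallest enclosing disk is always determined by at most three of the input points on its boundary.
The minimum enclosing circle is determined by three boundary points: R, S, T.
Their circumcentre is (0.5, -15/14) with r² = 1537/98.
The farthest remaining point P is at distance² 1145/98 ≤ 1537/98.
r = √(1537/98) ≈ 3.960.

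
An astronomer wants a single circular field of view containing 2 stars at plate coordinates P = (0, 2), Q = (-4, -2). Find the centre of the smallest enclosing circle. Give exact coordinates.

(-2, 0)

The smallest circle enclosing two points has them as diameter endpoints.
Centre = midpoint = (-2, 0); r² = |PQ|²/4 = 32/4 = 8.
Centre = (-2, 0).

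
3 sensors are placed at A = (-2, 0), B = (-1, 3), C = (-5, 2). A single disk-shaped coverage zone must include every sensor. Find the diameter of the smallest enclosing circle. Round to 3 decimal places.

Side lengths²: AB² = 10, AC² = 13, BC² = 17.
Since BC² = 17 < 13 + 10 = 23, the triangle is acute, so the smallest enclosing circle is the circumcircle.
Circumcentre = (-63/22, 43/22), r² = 1105/242.
Diameter = 2r = 2√(1105/242) ≈ 4.274.

4.274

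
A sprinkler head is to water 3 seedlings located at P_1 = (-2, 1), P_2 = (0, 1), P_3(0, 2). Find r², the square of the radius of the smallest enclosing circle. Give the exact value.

Side lengths²: P_1P_2² = 4, P_1P_3² = 5, P_2P_3² = 1.
Since P_1P_3² = 5 ≥ 4 + 1 = 5, the angle opposite P_1P_3 is not acute, so the smallest enclosing circle has P_1P_3 as diameter.
Centre = midpoint of P_1P_3 = (-1, 1.5), r² = 5/4 = 1.25.

1.25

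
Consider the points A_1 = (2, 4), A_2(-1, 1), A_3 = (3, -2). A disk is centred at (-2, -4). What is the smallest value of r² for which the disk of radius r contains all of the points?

The required radius is the distance from (-2, -4) to the farthest point.
Squared distances: 80, 26, 29.
Maximum is 80, attained at A_1.

80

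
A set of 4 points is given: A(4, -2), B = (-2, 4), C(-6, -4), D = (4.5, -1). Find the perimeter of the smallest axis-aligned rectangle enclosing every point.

37

Width = max x − min x = 4.5 − (-6) = 10.5.
Height = max y − min y = 4 − (-4) = 8.
Perimeter = 2(10.5 + 8) = 37.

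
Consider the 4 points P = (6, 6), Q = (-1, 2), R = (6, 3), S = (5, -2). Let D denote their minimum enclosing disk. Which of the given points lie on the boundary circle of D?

P, Q, S

By Welzl's lemma the MEC is supported by two points (diametrically opposite) or three points (on a circumcircle).
The minimum enclosing circle is determined by three boundary points: P, Q, S.
Their circumcentre is (3.5, 2.25) with r² = 20.3125.
The farthest remaining point R is at distance² 6.8125 ≤ 20.3125.
The points at distance exactly r from the centre are P, Q, S — 3 points.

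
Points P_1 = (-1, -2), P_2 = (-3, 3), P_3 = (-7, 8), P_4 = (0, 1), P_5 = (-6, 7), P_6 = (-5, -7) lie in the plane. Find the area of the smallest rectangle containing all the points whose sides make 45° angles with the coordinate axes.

110.5

In coordinates u = x + y, v = x − y the rectangle is axis-aligned; the map (x,y)→(u,v) scales areas by 2.
u-values: -3, 0, 1, 1, 1, -12; range = 1 − (-12) = 13.
v-values: 1, -6, -15, -1, -13, 2; range = 2 − (-15) = 17.
Area = (13 × 17) / 2 = 110.5.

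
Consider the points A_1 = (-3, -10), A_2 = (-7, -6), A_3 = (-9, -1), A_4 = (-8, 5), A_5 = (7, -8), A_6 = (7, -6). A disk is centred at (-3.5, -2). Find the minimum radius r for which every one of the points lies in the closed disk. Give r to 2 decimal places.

The required radius is the distance from (-3.5, -2) to the farthest point.
Squared distances: 64.25, 28.25, 31.25, 69.25, 146.25, 126.25.
Maximum is 146.25, attained at A_5.
r = √(146.25) ≈ 12.09.

12.09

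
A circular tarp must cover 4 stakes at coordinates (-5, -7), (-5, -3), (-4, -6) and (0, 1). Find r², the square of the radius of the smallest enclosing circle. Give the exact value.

By Welzl's lemma the MEC is supported by two points (diametrically opposite) or three points (on a circumcircle).
The farthest pair is (-5, -7)–(0, 1) with squared distance 89. The circle on this segment as diameter has centre (-2.5, -3) and r² = 89/4 = 22.25.
Check (-5, -3): distance² to centre = 6.25 ≤ 22.25, so it lies inside.
All remaining points lie in this disk, and no smaller disk contains both endpoints, so this is the minimum enclosing circle.

22.25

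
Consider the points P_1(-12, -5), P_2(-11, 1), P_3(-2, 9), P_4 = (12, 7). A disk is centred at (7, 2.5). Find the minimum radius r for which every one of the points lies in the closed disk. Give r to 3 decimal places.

The required radius is the distance from (7, 2.5) to the farthest point.
Squared distances: 417.25, 326.25, 123.25, 45.25.
Maximum is 417.25, attained at P_1.
r = √(417.25) ≈ 20.427.

20.427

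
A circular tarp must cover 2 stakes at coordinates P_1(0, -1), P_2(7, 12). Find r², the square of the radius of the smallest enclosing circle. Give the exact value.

The smallest circle enclosing two points has them as diameter endpoints.
Centre = midpoint = (3.5, 5.5); r² = |P_1P_2|²/4 = 218/4 = 54.5.

54.5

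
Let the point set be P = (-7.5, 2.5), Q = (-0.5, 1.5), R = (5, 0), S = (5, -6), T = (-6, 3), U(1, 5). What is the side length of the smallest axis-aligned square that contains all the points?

12.5

The bounding box has width 12.5 and height 11.
An axis-aligned square enclosing the set must have side ≥ max(width, height).
So the minimum side is max(12.5, 11) = 12.5.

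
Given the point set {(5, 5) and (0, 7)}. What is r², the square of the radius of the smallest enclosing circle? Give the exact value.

The smallest circle enclosing two points has them as diameter endpoints.
Centre = midpoint = (2.5, 6); r² = |(5, 5)−(0, 7)|²/4 = 29/4 = 7.25.

7.25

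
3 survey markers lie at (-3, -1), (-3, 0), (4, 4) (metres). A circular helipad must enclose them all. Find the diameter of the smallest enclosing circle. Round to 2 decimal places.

Call the three points A, B, C in the order given.
Side lengths²: AB² = 1, AC² = 74, BC² = 65.
Since AC² = 74 ≥ 65 + 1 = 66, the angle opposite AC is not acute, so the smallest enclosing circle has AC as diameter.
Centre = midpoint of AC = (0.5, 1.5), r² = 74/4 = 18.5.
Diameter = 2r = 2√(18.5) ≈ 8.60.

8.60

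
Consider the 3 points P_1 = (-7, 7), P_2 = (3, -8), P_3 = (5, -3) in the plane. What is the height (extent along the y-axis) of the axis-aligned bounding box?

15

max y = 7, min y = -8, so height = 15.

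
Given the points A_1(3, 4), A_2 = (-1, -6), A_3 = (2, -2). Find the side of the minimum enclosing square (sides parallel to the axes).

10

The bounding box has width 4 and height 10.
An axis-aligned square enclosing the set must have side ≥ max(width, height).
So the minimum side is max(4, 10) = 10.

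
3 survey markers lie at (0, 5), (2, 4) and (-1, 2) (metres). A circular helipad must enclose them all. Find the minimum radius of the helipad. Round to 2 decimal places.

1.82

Call the three points A, B, C in the order given.
Side lengths²: AB² = 5, AC² = 10, BC² = 13.
Since BC² = 13 < 10 + 5 = 15, the triangle is acute, so the smallest enclosing circle is the circumcircle.
Circumcentre = (5/14, 45/14), r² = 325/98.
r = √(325/98) ≈ 1.82.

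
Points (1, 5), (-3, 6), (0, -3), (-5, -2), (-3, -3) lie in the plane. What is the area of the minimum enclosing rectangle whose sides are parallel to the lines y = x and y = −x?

78

In coordinates u = x + y, v = x − y the rectangle is axis-aligned; the map (x,y)→(u,v) scales areas by 2.
u-values: 6, 3, -3, -7, -6; range = 6 − (-7) = 13.
v-values: -4, -9, 3, -3, 0; range = 3 − (-9) = 12.
Area = (13 × 12) / 2 = 78.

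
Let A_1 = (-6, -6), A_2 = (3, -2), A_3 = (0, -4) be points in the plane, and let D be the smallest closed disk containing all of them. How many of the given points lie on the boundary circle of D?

2

Side lengths²: A_1A_2² = 97, A_1A_3² = 40, A_2A_3² = 13.
Since A_1A_2² = 97 ≥ 40 + 13 = 53, the angle opposite A_1A_2 is not acute, so the smallest enclosing circle has A_1A_2 as diameter.
Centre = midpoint of A_1A_2 = (-1.5, -4), r² = 97/4 = 24.25.
The points at distance exactly r from the centre are A_1, A_2 — 2 points.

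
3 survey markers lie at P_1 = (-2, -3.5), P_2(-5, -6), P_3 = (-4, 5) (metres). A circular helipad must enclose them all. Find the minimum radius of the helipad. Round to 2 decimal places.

5.52

Side lengths²: P_1P_2² = 15.25, P_1P_3² = 76.25, P_2P_3² = 122.
Since P_2P_3² = 122 ≥ 76.25 + 15.25 = 91.5, the angle opposite P_2P_3 is not acute, so the smallest enclosing circle has P_2P_3 as diameter.
Centre = midpoint of P_2P_3 = (-4.5, -0.5), r² = 122/4 = 30.5.
r = √(30.5) ≈ 5.52.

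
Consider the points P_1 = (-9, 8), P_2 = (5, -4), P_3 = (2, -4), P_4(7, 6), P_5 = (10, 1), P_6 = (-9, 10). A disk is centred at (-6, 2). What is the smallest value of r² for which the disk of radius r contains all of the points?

257

The required radius is the distance from (-6, 2) to the farthest point.
Squared distances: 45, 157, 100, 185, 257, 73.
Maximum is 257, attained at P_5.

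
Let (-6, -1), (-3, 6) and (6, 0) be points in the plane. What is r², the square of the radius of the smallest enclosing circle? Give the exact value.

54665/1458

Call the three points A, B, C in the order given.
Side lengths²: AB² = 58, AC² = 145, BC² = 117.
Since AC² = 145 < 117 + 58 = 175, the triangle is acute, so the smallest enclosing circle is the circumcircle.
Circumcentre = (-5/54, 11/18), r² = 54665/1458.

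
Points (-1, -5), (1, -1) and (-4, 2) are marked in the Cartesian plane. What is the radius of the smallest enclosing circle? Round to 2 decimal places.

Call the three points A, B, C in the order given.
Side lengths²: AB² = 20, AC² = 58, BC² = 34.
Since AC² = 58 ≥ 34 + 20 = 54, the angle opposite AC is not acute, so the smallest enclosing circle has AC as diameter.
Centre = midpoint of AC = (-2.5, -1.5), r² = 58/4 = 14.5.
r = √(14.5) ≈ 3.81.

3.81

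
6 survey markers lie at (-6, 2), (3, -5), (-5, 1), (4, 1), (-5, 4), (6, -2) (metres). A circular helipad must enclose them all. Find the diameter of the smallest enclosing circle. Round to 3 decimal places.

12.657

By Welzl's lemma the MEC is supported by two points (diametrically opposite) or three points (on a circumcircle).
The minimum enclosing circle is determined by three boundary points: (-6, 2), (-5, 4), (6, -2).
Their circumcentre is (1/14, 3/14) with r² = 3925/98.
The farthest remaining point (3, -5) is at distance² 3505/98 ≤ 3925/98.
Diameter = 2r = 2√(3925/98) ≈ 12.657.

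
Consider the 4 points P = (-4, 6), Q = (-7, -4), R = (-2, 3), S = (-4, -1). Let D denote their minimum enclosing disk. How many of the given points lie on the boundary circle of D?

By Welzl's lemma the MEC is supported by two points (diametrically opposite) or three points (on a circumcircle).
The farthest pair is P–Q with squared distance 109. The circle on this segment as diameter has centre (-5.5, 1) and r² = 109/4 = 27.25.
Check R: distance² to centre = 16.25 ≤ 27.25, so it lies inside.
All remaining points lie in this disk, and no smaller disk contains both endpoints, so this is the minimum enclosing circle.
The points at distance exactly r from the centre are P, Q — 2 points.

2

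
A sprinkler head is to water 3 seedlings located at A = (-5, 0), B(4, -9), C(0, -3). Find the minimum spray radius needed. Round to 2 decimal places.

6.36

Side lengths²: AB² = 162, AC² = 34, BC² = 52.
Since AB² = 162 ≥ 52 + 34 = 86, the angle opposite AB is not acute, so the smallest enclosing circle has AB as diameter.
Centre = midpoint of AB = (-0.5, -4.5), r² = 162/4 = 40.5.
r = √(40.5) ≈ 6.36.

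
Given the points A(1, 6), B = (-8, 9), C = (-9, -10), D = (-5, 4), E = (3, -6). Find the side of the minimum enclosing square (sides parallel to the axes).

The bounding box has width 12 and height 19.
An axis-aligned square enclosing the set must have side ≥ max(width, height).
So the minimum side is max(12, 19) = 19.

19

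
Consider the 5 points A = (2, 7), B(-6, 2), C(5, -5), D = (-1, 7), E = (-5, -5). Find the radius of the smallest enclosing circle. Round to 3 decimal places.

By Welzl's lemma the MEC is supported by two points (diametrically opposite) or three points (on a circumcircle).
The minimum enclosing circle is determined by three boundary points: A, C, E.
Their circumcentre is (0, 0.125) with r² = 51.265625.
The farthest remaining point D is at distance² 48.265625 ≤ 51.265625.
r = √(51.265625) ≈ 7.160.

7.160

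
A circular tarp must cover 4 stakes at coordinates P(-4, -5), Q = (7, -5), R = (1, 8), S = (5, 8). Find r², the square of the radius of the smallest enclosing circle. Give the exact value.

The minimum enclosing circle of a finite set is fixed by two of the points (as a diameter) or three (as a circumcircle).
The minimum enclosing circle is determined by three boundary points: P, Q, S.
Their circumcentre is (1.5, 21/26) with r² = 21625/338.
The farthest remaining point R is at distance² 17569/338 ≤ 21625/338.

21625/338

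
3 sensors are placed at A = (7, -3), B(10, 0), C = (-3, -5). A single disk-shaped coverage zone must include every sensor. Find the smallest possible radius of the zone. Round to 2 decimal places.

6.96

Side lengths²: AB² = 18, AC² = 104, BC² = 194.
Since BC² = 194 ≥ 104 + 18 = 122, the angle opposite BC is not acute, so the smallest enclosing circle has BC as diameter.
Centre = midpoint of BC = (3.5, -2.5), r² = 194/4 = 48.5.
r = √(48.5) ≈ 6.96.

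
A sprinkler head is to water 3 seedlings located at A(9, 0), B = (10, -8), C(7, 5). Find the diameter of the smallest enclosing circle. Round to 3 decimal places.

Side lengths²: AB² = 65, AC² = 29, BC² = 178.
Since BC² = 178 ≥ 65 + 29 = 94, the angle opposite BC is not acute, so the smallest enclosing circle has BC as diameter.
Centre = midpoint of BC = (8.5, -1.5), r² = 178/4 = 44.5.
Diameter = 2r = 2√(44.5) ≈ 13.342.

13.342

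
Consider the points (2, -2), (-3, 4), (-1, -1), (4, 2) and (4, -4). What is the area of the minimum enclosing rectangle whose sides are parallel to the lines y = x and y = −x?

60

In coordinates u = x + y, v = x − y the rectangle is axis-aligned; the map (x,y)→(u,v) scales areas by 2.
u-values: 0, 1, -2, 6, 0; range = 6 − (-2) = 8.
v-values: 4, -7, 0, 2, 8; range = 8 − (-7) = 15.
Area = (8 × 15) / 2 = 60.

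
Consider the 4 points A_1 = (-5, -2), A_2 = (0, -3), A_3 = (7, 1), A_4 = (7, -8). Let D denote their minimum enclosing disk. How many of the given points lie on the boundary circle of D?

3

The minimum enclosing circle is determined by three boundary points: A_1, A_3, A_4.
Their circumcentre is (1.75, -3.5) with r² = 47.8125.
The farthest remaining point A_2 is at distance² 3.3125 ≤ 47.8125.
The points at distance exactly r from the centre are A_1, A_3, A_4 — 3 points.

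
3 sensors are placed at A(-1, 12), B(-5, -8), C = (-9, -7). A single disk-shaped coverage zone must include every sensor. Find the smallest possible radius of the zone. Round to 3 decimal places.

Side lengths²: AB² = 416, AC² = 425, BC² = 17.
Since AC² = 425 < 416 + 17 = 433, the triangle is acute, so the smallest enclosing circle is the circumcircle.
Circumcentre = (-191/42, 97/42), r² = 93925/882.
r = √(93925/882) ≈ 10.319.

10.319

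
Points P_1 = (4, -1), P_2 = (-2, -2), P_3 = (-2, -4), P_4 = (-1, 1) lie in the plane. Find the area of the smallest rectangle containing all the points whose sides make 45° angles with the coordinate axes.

31.5

In coordinates u = x + y, v = x − y the rectangle is axis-aligned; the map (x,y)→(u,v) scales areas by 2.
u-values: 3, -4, -6, 0; range = 3 − (-6) = 9.
v-values: 5, 0, 2, -2; range = 5 − (-2) = 7.
Area = (9 × 7) / 2 = 31.5.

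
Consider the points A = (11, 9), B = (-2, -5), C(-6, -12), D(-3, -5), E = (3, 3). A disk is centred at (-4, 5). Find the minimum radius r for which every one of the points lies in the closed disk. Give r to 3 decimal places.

17.117

The required radius is the distance from (-4, 5) to the farthest point.
Squared distances: 241, 104, 293, 101, 53.
Maximum is 293, attained at C.
r = √293 ≈ 17.117.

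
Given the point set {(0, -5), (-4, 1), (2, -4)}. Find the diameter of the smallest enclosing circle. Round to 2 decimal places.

Call the three points A, B, C in the order given.
Side lengths²: AB² = 52, AC² = 5, BC² = 61.
Since BC² = 61 ≥ 52 + 5 = 57, the angle opposite BC is not acute, so the smallest enclosing circle has BC as diameter.
Centre = midpoint of BC = (-1, -1.5), r² = 61/4 = 15.25.
Diameter = 2r = 2√(15.25) ≈ 7.81.

7.81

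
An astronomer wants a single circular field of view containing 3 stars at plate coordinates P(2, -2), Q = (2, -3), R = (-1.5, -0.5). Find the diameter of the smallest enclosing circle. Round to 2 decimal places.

Side lengths²: PQ² = 1, PR² = 14.5, QR² = 18.5.
Since QR² = 18.5 ≥ 14.5 + 1 = 15.5, the angle opposite QR is not acute, so the smallest enclosing circle has QR as diameter.
Centre = midpoint of QR = (0.25, -1.75), r² = 18.5/4 = 4.625.
Diameter = 2r = 2√(4.625) ≈ 4.30.

4.30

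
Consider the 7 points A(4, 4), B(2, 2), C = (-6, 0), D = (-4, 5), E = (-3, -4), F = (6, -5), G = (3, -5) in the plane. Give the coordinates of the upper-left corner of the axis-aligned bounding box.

x-range [-6, 6], y-range [-5, 5].
The upper-left corner is (-6, 5).

(-6, 5)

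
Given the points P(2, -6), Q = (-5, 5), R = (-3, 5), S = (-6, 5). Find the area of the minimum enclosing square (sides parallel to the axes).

121

The bounding box has width 8 and height 11.
An axis-aligned square enclosing the set must have side ≥ max(width, height).
So the minimum side is max(8, 11) = 11.
Area = 11² = 121.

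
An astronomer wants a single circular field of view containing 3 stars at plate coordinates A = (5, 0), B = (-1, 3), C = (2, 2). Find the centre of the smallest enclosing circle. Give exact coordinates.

Side lengths²: AB² = 45, AC² = 13, BC² = 10.
Since AB² = 45 ≥ 13 + 10 = 23, the angle opposite AB is not acute, so the smallest enclosing circle has AB as diameter.
Centre = midpoint of AB = (2, 1.5), r² = 45/4 = 11.25.
Centre = (2, 1.5).

(2, 1.5)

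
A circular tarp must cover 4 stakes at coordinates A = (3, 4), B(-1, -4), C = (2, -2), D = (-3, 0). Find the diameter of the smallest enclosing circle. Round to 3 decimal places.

8.944

By Welzl's lemma the MEC is supported by two points (diametrically opposite) or three points (on a circumcircle).
The farthest pair is A–B with squared distance 80. The circle on this segment as diameter has centre (1, 0) and r² = 80/4 = 20.
Check C: distance² to centre = 5 ≤ 20, so it lies inside.
All remaining points lie in this disk, and no smaller disk contains both endpoints, so this is the minimum enclosing circle.
Diameter = 2r = 2√20 ≈ 8.944.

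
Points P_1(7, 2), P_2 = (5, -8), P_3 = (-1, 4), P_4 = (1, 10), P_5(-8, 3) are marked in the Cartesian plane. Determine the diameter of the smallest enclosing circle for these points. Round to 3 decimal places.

18.843

The minimum enclosing circle of a finite set is fixed by two of the points (as a diameter) or three (as a circumcircle).
The minimum enclosing circle is determined by three boundary points: P_2, P_4, P_5.
Their circumcentre is (21/19, 11/19) with r² = 32045/361.
The farthest remaining point P_1 is at distance² 13273/361 ≤ 32045/361.
Diameter = 2r = 2√(32045/361) ≈ 18.843.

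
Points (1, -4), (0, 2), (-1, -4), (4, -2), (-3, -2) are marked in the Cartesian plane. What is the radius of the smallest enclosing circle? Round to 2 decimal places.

By Welzl's lemma the MEC is supported by two points (diametrically opposite) or three points (on a circumcircle).
The minimum enclosing circle is determined by three boundary points: (0, 2), (4, -2), (-3, -2).
Their circumcentre is (0.5, -1.5) with r² = 12.5.
The farthest remaining point (-1, -4) is at distance² 8.5 ≤ 12.5.
r = √(12.5) ≈ 3.54.

3.54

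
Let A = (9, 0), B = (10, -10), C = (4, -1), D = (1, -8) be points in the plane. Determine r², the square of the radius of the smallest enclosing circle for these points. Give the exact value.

A smallest enclosing disk is always determined by at most three of the input points on its boundary.
The minimum enclosing circle is determined by three boundary points: A, B, D.
Their circumcentre is (139/22, -117/22) with r² = 8585/242.
The farthest remaining point C is at distance² 5813/242 ≤ 8585/242.

8585/242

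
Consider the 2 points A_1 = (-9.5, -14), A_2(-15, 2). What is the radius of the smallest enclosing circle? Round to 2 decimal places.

The smallest circle enclosing two points has them as diameter endpoints.
Centre = midpoint = (-12.25, -6); r² = |A_1A_2|²/4 = 286.25/4 = 71.5625.
r = √(71.5625) ≈ 8.46.

8.46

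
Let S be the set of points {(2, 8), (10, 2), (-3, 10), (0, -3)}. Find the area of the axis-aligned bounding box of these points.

x ranges over [-3, 10], width 13.
y ranges over [-3, 10], height 13.
Area = 13 × 13 = 169.

169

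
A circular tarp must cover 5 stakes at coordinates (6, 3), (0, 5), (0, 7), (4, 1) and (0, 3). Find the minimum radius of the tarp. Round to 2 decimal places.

By Welzl's lemma the MEC is supported by two points (diametrically opposite) or three points (on a circumcircle).
The minimum enclosing circle is determined by three boundary points: (6, 3), (0, 7), (4, 1).
Their circumcentre is (2.6, 4.4) with r² = 13.52.
The farthest remaining point (0, 3) is at distance² 8.72 ≤ 13.52.
r = √(13.52) ≈ 3.68.

3.68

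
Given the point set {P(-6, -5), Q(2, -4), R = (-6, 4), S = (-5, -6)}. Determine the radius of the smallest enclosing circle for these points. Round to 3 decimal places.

The minimum enclosing circle is determined by three boundary points: Q, R, S.
Their circumcentre is (-49/18, -13/18) with r² = 5353/162.
The farthest remaining point P is at distance² 4705/162 ≤ 5353/162.
r = √(5353/162) ≈ 5.748.

5.748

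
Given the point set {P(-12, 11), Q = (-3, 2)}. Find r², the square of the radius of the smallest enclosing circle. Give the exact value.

The smallest circle enclosing two points has them as diameter endpoints.
Centre = midpoint = (-7.5, 6.5); r² = |PQ|²/4 = 162/4 = 40.5.

40.5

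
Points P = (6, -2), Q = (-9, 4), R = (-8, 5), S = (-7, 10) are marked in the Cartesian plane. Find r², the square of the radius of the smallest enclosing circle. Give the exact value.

78.25

By Welzl's lemma the MEC is supported by two points (diametrically opposite) or three points (on a circumcircle).
The farthest pair is P–S with squared distance 313. The circle on this segment as diameter has centre (-0.5, 4) and r² = 313/4 = 78.25.
Check Q: distance² to centre = 72.25 ≤ 78.25, so it lies inside.
All remaining points lie in this disk, and no smaller disk contains both endpoints, so this is the minimum enclosing circle.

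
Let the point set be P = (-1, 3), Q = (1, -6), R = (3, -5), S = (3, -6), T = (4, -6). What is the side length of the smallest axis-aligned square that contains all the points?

The bounding box has width 5 and height 9.
An axis-aligned square enclosing the set must have side ≥ max(width, height).
So the minimum side is max(5, 9) = 9.

9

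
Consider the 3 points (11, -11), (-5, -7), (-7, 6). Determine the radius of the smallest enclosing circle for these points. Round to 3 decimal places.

12.379

Call the three points A, B, C in the order given.
Side lengths²: AB² = 272, AC² = 613, BC² = 173.
Since AC² = 613 ≥ 272 + 173 = 445, the angle opposite AC is not acute, so the smallest enclosing circle has AC as diameter.
Centre = midpoint of AC = (2, -2.5), r² = 613/4 = 153.25.
r = √(153.25) ≈ 12.379.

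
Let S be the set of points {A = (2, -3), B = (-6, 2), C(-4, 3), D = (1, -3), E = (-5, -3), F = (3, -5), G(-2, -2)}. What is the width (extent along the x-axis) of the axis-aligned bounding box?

max x = 3, min x = -6, so width = 9.

9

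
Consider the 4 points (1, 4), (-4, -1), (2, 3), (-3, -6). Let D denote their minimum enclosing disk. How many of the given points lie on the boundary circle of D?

The minimum enclosing circle of a finite set is fixed by two of the points (as a diameter) or three (as a circumcircle).
The farthest pair is (1, 4)–(-3, -6) with squared distance 116. The circle on this segment as diameter has centre (-1, -1) and r² = 116/4 = 29.
Check (-4, -1): distance² to centre = 9 ≤ 29, so it lies inside.
All remaining points lie in this disk, and no smaller disk contains both endpoints, so this is the minimum enclosing circle.
The points at distance exactly r from the centre are (1, 4), (-3, -6) — 2 points.

2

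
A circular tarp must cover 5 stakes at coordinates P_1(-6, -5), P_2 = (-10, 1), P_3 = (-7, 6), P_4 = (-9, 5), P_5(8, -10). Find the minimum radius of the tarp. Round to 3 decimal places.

11.336

A smallest enclosing disk is always determined by at most three of the input points on its boundary.
The farthest pair is P_4–P_5 with squared distance 514. The circle on this segment as diameter has centre (-0.5, -2.5) and r² = 514/4 = 128.5.
Check P_1: distance² to centre = 36.5 ≤ 128.5, so it lies inside.
All remaining points lie in this disk, and no smaller disk contains both endpoints, so this is the minimum enclosing circle.
r = √(128.5) ≈ 11.336.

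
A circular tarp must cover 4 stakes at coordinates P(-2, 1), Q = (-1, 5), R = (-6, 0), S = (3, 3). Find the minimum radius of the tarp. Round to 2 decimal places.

4.74

By Welzl's lemma the MEC is supported by two points (diametrically opposite) or three points (on a circumcircle).
The farthest pair is R–S with squared distance 90. The circle on this segment as diameter has centre (-1.5, 1.5) and r² = 90/4 = 22.5.
Check P: distance² to centre = 0.5 ≤ 22.5, so it lies inside.
All remaining points lie in this disk, and no smaller disk contains both endpoints, so this is the minimum enclosing circle.
r = √(22.5) ≈ 4.74.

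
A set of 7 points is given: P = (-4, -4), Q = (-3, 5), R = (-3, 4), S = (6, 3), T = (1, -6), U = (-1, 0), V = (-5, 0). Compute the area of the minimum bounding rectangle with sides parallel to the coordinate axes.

121

x ranges over [-5, 6], width 11.
y ranges over [-6, 5], height 11.
Area = 11 × 11 = 121.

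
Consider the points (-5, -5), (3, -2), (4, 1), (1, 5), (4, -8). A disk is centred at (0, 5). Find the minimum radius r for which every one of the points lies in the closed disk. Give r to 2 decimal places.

13.60

The required radius is the distance from (0, 5) to the farthest point.
Squared distances: 125, 58, 32, 1, 185.
Maximum is 185, attained at (4, -8).
r = √185 ≈ 13.60.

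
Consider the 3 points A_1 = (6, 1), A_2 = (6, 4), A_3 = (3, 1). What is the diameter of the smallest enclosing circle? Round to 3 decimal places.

4.243

Side lengths²: A_1A_2² = 9, A_1A_3² = 9, A_2A_3² = 18.
Since A_2A_3² = 18 ≥ 9 + 9 = 18, the angle opposite A_2A_3 is not acute, so the smallest enclosing circle has A_2A_3 as diameter.
Centre = midpoint of A_2A_3 = (4.5, 2.5), r² = 18/4 = 4.5.
Diameter = 2r = 2√(4.5) ≈ 4.243.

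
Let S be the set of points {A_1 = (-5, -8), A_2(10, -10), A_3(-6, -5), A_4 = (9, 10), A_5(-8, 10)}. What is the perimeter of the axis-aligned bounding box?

Width = max x − min x = 10 − (-8) = 18.
Height = max y − min y = 10 − (-10) = 20.
Perimeter = 2(18 + 20) = 76.

76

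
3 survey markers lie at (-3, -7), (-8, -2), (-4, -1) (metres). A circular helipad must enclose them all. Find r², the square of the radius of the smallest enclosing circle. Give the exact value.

12.58

Call the three points A, B, C in the order given.
Side lengths²: AB² = 50, AC² = 37, BC² = 17.
Since AB² = 50 < 37 + 17 = 54, the triangle is acute, so the smallest enclosing circle is the circumcircle.
Circumcentre = (-5.3, -4.3), r² = 12.58.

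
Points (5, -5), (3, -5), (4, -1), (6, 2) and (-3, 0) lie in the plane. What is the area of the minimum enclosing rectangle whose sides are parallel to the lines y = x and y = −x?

In coordinates u = x + y, v = x − y the rectangle is axis-aligned; the map (x,y)→(u,v) scales areas by 2.
u-values: 0, -2, 3, 8, -3; range = 8 − (-3) = 11.
v-values: 10, 8, 5, 4, -3; range = 10 − (-3) = 13.
Area = (11 × 13) / 2 = 71.5.

71.5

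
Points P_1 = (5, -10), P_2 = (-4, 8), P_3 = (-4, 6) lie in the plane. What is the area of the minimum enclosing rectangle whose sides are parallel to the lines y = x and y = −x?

121.5

In coordinates u = x + y, v = x − y the rectangle is axis-aligned; the map (x,y)→(u,v) scales areas by 2.
u-values: -5, 4, 2; range = 4 − (-5) = 9.
v-values: 15, -12, -10; range = 15 − (-12) = 27.
Area = (9 × 27) / 2 = 121.5.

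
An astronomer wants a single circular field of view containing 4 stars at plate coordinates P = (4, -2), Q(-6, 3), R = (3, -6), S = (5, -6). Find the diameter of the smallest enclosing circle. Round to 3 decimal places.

A smallest enclosing disk is always determined by at most three of the input points on its boundary.
The farthest pair is Q–S with squared distance 202. The circle on this segment as diameter has centre (-0.5, -1.5) and r² = 202/4 = 50.5.
Check P: distance² to centre = 20.5 ≤ 50.5, so it lies inside.
All remaining points lie in this disk, and no smaller disk contains both endpoints, so this is the minimum enclosing circle.
Diameter = 2r = 2√(50.5) ≈ 14.213.

14.213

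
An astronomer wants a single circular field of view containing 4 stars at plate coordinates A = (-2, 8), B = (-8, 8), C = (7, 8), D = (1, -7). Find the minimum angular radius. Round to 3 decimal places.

By Welzl's lemma the MEC is supported by two points (diametrically opposite) or three points (on a circumcircle).
The minimum enclosing circle is determined by three boundary points: B, C, D.
Their circumcentre is (-0.5, 2.3) with r² = 88.74.
The farthest remaining point A is at distance² 34.74 ≤ 88.74.
r = √(88.74) ≈ 9.420.

9.420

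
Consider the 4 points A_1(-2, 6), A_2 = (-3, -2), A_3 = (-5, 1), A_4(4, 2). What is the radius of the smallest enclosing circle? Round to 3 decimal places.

The minimum enclosing circle is determined by three boundary points: A_1, A_3, A_4.
Their circumcentre is (-11/21, 12/7) with r² = 9061/441.
The farthest remaining point A_2 is at distance² 8788/441 ≤ 9061/441.
r = √(9061/441) ≈ 4.533.

4.533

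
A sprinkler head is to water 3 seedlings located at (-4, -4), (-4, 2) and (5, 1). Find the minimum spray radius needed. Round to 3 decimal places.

5.179

Call the three points A, B, C in the order given.
Side lengths²: AB² = 36, AC² = 106, BC² = 82.
Since AC² = 106 < 82 + 36 = 118, the triangle is acute, so the smallest enclosing circle is the circumcircle.
Circumcentre = (2/9, -1), r² = 2173/81.
r = √(2173/81) ≈ 5.179.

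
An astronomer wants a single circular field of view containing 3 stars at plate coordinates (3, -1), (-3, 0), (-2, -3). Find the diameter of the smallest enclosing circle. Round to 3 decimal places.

6.093

Call the three points A, B, C in the order given.
Side lengths²: AB² = 37, AC² = 29, BC² = 10.
Since AB² = 37 < 29 + 10 = 39, the triangle is acute, so the smallest enclosing circle is the circumcircle.
Circumcentre = (-1/34, -23/34), r² = 5365/578.
Diameter = 2r = 2√(5365/578) ≈ 6.093.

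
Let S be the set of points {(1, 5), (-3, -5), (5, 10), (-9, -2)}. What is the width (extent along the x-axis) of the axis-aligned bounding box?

max x = 5, min x = -9, so width = 14.

14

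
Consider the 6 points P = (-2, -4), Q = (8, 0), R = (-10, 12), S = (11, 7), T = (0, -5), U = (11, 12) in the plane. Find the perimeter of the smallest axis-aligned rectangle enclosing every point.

Width = max x − min x = 11 − (-10) = 21.
Height = max y − min y = 12 − (-5) = 17.
Perimeter = 2(21 + 17) = 76.

76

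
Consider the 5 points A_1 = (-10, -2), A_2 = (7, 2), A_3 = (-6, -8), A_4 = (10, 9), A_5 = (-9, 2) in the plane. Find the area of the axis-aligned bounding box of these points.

x ranges over [-10, 10], width 20.
y ranges over [-8, 9], height 17.
Area = 20 × 17 = 340.

340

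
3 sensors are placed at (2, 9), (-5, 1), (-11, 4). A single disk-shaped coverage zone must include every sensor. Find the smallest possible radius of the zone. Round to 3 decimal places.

6.964

Call the three points A, B, C in the order given.
Side lengths²: AB² = 113, AC² = 194, BC² = 45.
Since AC² = 194 ≥ 113 + 45 = 158, the angle opposite AC is not acute, so the smallest enclosing circle has AC as diameter.
Centre = midpoint of AC = (-4.5, 6.5), r² = 194/4 = 48.5.
r = √(48.5) ≈ 6.964.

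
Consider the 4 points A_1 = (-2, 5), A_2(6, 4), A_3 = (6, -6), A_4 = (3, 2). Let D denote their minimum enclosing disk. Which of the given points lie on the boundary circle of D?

By Welzl's lemma the MEC is supported by two points (diametrically opposite) or three points (on a circumcircle).
The farthest pair is A_1–A_3 with squared distance 185. The circle on this segment as diameter has centre (2, -0.5) and r² = 185/4 = 46.25.
Check A_2: distance² to centre = 36.25 ≤ 46.25, so it lies inside.
All remaining points lie in this disk, and no smaller disk contains both endpoints, so this is the minimum enclosing circle.
The points at distance exactly r from the centre are A_1, A_3 — 2 points.

A_1, A_3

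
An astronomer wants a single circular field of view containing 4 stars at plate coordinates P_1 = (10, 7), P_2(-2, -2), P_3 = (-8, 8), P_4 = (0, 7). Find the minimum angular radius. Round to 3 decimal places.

A smallest enclosing disk is always determined by at most three of the input points on its boundary.
The minimum enclosing circle is determined by three boundary points: P_1, P_2, P_3.
Their circumcentre is (55/58, 381/58) with r² = 138125/1682.
The farthest remaining point P_4 is at distance² 1825/1682 ≤ 138125/1682.
r = √(138125/1682) ≈ 9.062.

9.062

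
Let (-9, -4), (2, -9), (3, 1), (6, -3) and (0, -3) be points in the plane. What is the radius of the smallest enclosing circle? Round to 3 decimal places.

7.517

The minimum enclosing circle of a finite set is fixed by two of the points (as a diameter) or three (as a circumcircle).
The farthest pair is (-9, -4)–(6, -3) with squared distance 226. The circle on this segment as diameter has centre (-1.5, -3.5) and r² = 226/4 = 56.5.
Check (2, -9): distance² to centre = 42.5 ≤ 56.5, so it lies inside.
All remaining points lie in this disk, and no smaller disk contains both endpoints, so this is the minimum enclosing circle.
r = √(56.5) ≈ 7.517.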